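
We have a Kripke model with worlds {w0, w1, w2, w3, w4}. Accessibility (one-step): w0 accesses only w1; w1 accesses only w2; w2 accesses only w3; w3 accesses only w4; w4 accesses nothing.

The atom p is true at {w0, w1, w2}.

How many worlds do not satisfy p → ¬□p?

w0: p is T, ¬□p is F. ✗
w1: p is T, ¬□p is F. ✗
w2: p is T, ¬□p is T. ✓
w3: p is F, ¬□p is T. ✓
w4: p is F, ¬□p is F. ✓
Satisfying worlds: {w2, w3, w4}.
So p → ¬□p fails at the other 2 worlds.

2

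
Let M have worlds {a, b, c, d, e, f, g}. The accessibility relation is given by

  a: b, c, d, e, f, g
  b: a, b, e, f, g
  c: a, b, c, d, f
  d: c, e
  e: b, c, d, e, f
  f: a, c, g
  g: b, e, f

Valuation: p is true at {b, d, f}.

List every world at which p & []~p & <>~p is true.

{d, f}

a: p & []~p is F, <>~p is T. ✗
b: p & []~p is F, <>~p is T. ✗
c: p & []~p is F, <>~p is T. ✗
d: p & []~p is T, <>~p is T. ✓
e: p & []~p is F, <>~p is T. ✗
f: p & []~p is T, <>~p is T. ✓
g: p & []~p is F, <>~p is T. ✗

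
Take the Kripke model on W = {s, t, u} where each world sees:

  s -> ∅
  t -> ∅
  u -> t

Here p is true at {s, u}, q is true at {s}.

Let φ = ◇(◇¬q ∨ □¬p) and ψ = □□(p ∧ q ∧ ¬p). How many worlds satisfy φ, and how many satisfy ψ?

For ◇(◇¬q ∨ □¬p):
s: no successors, so ◇(◇¬q ∨ □¬p) fails. ✗
t: no successors, so ◇(◇¬q ∨ □¬p) fails. ✗
u: successors {t}; ◇¬q ∨ □¬p there: t:T. ✓
— 1 world.
For □□(p ∧ q ∧ ¬p):
s: no successors, so □□(p ∧ q ∧ ¬p) holds vacuously. ✓
t: no successors, so □□(p ∧ q ∧ ¬p) holds vacuously. ✓
u: successors {t}; □(p ∧ q ∧ ¬p) there: t:T. ✓
— 3 worlds.

1 and 3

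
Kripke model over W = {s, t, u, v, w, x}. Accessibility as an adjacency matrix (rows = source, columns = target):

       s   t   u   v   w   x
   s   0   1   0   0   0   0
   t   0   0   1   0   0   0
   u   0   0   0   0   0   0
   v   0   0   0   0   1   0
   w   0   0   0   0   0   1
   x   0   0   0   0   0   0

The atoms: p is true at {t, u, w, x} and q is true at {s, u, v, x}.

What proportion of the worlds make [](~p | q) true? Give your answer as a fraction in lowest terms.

2/3

s: successors {t}; ~p | q there: t:F. ✗
t: successors {u}; ~p | q there: u:T. ✓
u: no successors, so [](~p | q) holds vacuously. ✓
v: successors {w}; ~p | q there: w:F. ✗
w: successors {x}; ~p | q there: x:T. ✓
x: no successors, so [](~p | q) holds vacuously. ✓
That's 4 of 6 worlds, so 4/6 = 2/3.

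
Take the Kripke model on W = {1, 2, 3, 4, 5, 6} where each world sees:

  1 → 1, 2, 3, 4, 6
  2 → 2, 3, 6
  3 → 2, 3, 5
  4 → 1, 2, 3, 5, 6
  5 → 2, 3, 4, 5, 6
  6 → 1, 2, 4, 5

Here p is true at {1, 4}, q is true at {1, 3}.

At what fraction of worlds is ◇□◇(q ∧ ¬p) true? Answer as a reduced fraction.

1: successors {1, 2, 3, 4, 6}; □◇(q ∧ ¬p) there: 1:F, 2:F, 3:T, 4:F, 6:T. ✓
2: successors {2, 3, 6}; □◇(q ∧ ¬p) there: 2:F, 3:T, 6:T. ✓
3: successors {2, 3, 5}; □◇(q ∧ ¬p) there: 2:F, 3:T, 5:F. ✓
4: successors {1, 2, 3, 5, 6}; □◇(q ∧ ¬p) there: 1:F, 2:F, 3:T, 5:F, 6:T. ✓
5: successors {2, 3, 4, 5, 6}; □◇(q ∧ ¬p) there: 2:F, 3:T, 4:F, 5:F, 6:T. ✓
6: successors {1, 2, 4, 5}; □◇(q ∧ ¬p) there: 1:F, 2:F, 4:F, 5:F. ✗
That's 5 of 6 worlds, so 5/6.

5/6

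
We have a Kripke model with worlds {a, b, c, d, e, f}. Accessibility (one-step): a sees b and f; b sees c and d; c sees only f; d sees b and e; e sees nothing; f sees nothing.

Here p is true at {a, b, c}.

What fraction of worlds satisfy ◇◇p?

1/2

a: successors {b, f}; ◇p there: b:T, f:F. ✓
b: successors {c, d}; ◇p there: c:F, d:T. ✓
c: successors {f}; ◇p there: f:F. ✗
d: successors {b, e}; ◇p there: b:T, e:F. ✓
e: no successors, so ◇◇p fails. ✗
f: no successors, so ◇◇p fails. ✗
That's 3 of 6 worlds, so 3/6 = 1/2.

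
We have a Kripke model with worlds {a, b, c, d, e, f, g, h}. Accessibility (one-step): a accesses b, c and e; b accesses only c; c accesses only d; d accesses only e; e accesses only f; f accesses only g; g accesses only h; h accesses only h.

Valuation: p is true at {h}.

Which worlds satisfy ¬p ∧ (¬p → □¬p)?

a: ¬p is T, ¬p → □¬p is T. ✓
b: ¬p is T, ¬p → □¬p is T. ✓
c: ¬p is T, ¬p → □¬p is T. ✓
d: ¬p is T, ¬p → □¬p is T. ✓
e: ¬p is T, ¬p → □¬p is T. ✓
f: ¬p is T, ¬p → □¬p is T. ✓
g: ¬p is T, ¬p → □¬p is F. ✗
h: ¬p is F, ¬p → □¬p is T. ✗

{a, b, c, d, e, f}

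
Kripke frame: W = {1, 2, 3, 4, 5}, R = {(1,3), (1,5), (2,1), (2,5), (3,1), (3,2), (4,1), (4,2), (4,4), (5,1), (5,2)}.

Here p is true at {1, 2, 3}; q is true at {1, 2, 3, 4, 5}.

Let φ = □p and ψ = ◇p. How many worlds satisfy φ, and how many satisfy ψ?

For □p:
1: successors {3, 5}; p there: 3:T, 5:F. ✗
2: successors {1, 5}; p there: 1:T, 5:F. ✗
3: successors {1, 2}; p there: 1:T, 2:T. ✓
4: successors {1, 2, 4}; p there: 1:T, 2:T, 4:F. ✗
5: successors {1, 2}; p there: 1:T, 2:T. ✓
— 2 worlds.
For ◇p:
1: successors {3, 5}; p there: 3:T, 5:F. ✓
2: successors {1, 5}; p there: 1:T, 5:F. ✓
3: successors {1, 2}; p there: 1:T, 2:T. ✓
4: successors {1, 2, 4}; p there: 1:T, 2:T, 4:F. ✓
5: successors {1, 2}; p there: 1:T, 2:T. ✓
— 5 worlds.

2 and 5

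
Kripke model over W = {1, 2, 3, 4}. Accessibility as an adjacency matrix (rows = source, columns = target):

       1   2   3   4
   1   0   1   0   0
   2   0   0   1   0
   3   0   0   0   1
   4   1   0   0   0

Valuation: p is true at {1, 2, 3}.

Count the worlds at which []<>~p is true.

1: successors {2}; <>~p there: 2:F. ✗
2: successors {3}; <>~p there: 3:T. ✓
3: successors {4}; <>~p there: 4:F. ✗
4: successors {1}; <>~p there: 1:F. ✗
Satisfying worlds: {2}.

1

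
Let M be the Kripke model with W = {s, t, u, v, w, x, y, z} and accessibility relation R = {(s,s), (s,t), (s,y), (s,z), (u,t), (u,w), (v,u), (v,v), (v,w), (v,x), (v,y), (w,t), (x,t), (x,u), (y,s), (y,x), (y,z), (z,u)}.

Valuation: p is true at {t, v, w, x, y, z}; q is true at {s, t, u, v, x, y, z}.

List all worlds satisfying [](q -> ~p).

s: successors {s, t, y, z}; q -> ~p there: s:T, t:F, y:F, z:F. ✗
t: no successors, so [](q -> ~p) holds vacuously. ✓
u: successors {t, w}; q -> ~p there: t:F, w:T. ✗
v: successors {u, v, w, x, y}; q -> ~p there: u:T, v:F, w:T, x:F, y:F. ✗
w: successors {t}; q -> ~p there: t:F. ✗
x: successors {t, u}; q -> ~p there: t:F, u:T. ✗
y: successors {s, x, z}; q -> ~p there: s:T, x:F, z:F. ✗
z: successors {u}; q -> ~p there: u:T. ✓

{t, z}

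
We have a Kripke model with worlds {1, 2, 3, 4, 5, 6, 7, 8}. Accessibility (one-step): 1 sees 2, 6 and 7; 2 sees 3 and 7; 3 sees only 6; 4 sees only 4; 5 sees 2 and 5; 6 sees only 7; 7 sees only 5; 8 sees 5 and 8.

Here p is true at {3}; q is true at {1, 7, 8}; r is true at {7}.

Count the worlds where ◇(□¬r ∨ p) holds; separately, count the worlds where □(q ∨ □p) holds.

7 and 1

For ◇(□¬r ∨ p):
1: successors {2, 6, 7}; □¬r ∨ p there: 2:F, 6:F, 7:T. ✓
2: successors {3, 7}; □¬r ∨ p there: 3:T, 7:T. ✓
3: successors {6}; □¬r ∨ p there: 6:F. ✗
4: successors {4}; □¬r ∨ p there: 4:T. ✓
5: successors {2, 5}; □¬r ∨ p there: 2:F, 5:T. ✓
6: successors {7}; □¬r ∨ p there: 7:T. ✓
7: successors {5}; □¬r ∨ p there: 5:T. ✓
8: successors {5, 8}; □¬r ∨ p there: 5:T, 8:T. ✓
— 7 worlds.
For □(q ∨ □p):
1: successors {2, 6, 7}; q ∨ □p there: 2:F, 6:F, 7:T. ✗
2: successors {3, 7}; q ∨ □p there: 3:F, 7:T. ✗
3: successors {6}; q ∨ □p there: 6:F. ✗
4: successors {4}; q ∨ □p there: 4:F. ✗
5: successors {2, 5}; q ∨ □p there: 2:F, 5:F. ✗
6: successors {7}; q ∨ □p there: 7:T. ✓
7: successors {5}; q ∨ □p there: 5:F. ✗
8: successors {5, 8}; q ∨ □p there: 5:F, 8:T. ✗
— 1 world.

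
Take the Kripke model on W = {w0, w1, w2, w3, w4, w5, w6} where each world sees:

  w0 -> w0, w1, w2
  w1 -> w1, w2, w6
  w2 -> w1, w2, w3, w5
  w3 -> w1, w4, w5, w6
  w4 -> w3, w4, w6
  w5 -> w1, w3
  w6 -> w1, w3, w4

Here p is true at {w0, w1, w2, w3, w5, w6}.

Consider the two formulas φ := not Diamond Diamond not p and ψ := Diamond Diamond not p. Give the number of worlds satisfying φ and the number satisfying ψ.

1 and 6

For not Diamond Diamond not p:
w0: Diamond Diamond not p is F. ✓
w1: Diamond Diamond not p is T. ✗
w2: Diamond Diamond not p is T. ✗
w3: Diamond Diamond not p is T. ✗
w4: Diamond Diamond not p is T. ✗
w5: Diamond Diamond not p is T. ✗
w6: Diamond Diamond not p is T. ✗
— 1 world.
For Diamond Diamond not p:
w0: successors {w0, w1, w2}; Diamond not p there: w0:F, w1:F, w2:F. ✗
w1: successors {w1, w2, w6}; Diamond not p there: w1:F, w2:F, w6:T. ✓
w2: successors {w1, w2, w3, w5}; Diamond not p there: w1:F, w2:F, w3:T, w5:F. ✓
w3: successors {w1, w4, w5, w6}; Diamond not p there: w1:F, w4:T, w5:F, w6:T. ✓
w4: successors {w3, w4, w6}; Diamond not p there: w3:T, w4:T, w6:T. ✓
w5: successors {w1, w3}; Diamond not p there: w1:F, w3:T. ✓
w6: successors {w1, w3, w4}; Diamond not p there: w1:F, w3:T, w4:T. ✓
— 6 worlds.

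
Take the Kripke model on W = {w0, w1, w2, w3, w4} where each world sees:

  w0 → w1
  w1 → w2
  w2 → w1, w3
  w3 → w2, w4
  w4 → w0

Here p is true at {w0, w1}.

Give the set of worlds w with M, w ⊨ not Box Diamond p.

{w0, w2}

w0: Box Diamond p is F. ✓
w1: Box Diamond p is T. ✗
w2: Box Diamond p is F. ✓
w3: Box Diamond p is T. ✗
w4: Box Diamond p is T. ✗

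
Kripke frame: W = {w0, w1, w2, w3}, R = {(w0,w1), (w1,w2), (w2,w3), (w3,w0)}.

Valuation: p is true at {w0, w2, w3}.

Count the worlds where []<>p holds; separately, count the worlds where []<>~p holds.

3 and 1

For []<>p:
w0: successors {w1}; <>p there: w1:T. ✓
w1: successors {w2}; <>p there: w2:T. ✓
w2: successors {w3}; <>p there: w3:T. ✓
w3: successors {w0}; <>p there: w0:F. ✗
— 3 worlds.
For []<>~p:
w0: successors {w1}; <>~p there: w1:F. ✗
w1: successors {w2}; <>~p there: w2:F. ✗
w2: successors {w3}; <>~p there: w3:F. ✗
w3: successors {w0}; <>~p there: w0:T. ✓
— 1 world.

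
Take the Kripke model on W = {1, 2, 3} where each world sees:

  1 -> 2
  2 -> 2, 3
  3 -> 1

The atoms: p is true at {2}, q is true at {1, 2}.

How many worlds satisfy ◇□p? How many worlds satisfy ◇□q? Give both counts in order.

For ◇□p:
1: successors {2}; □p there: 2:F. ✗
2: successors {2, 3}; □p there: 2:F, 3:F. ✗
3: successors {1}; □p there: 1:T. ✓
— 1 world.
For ◇□q:
1: successors {2}; □q there: 2:F. ✗
2: successors {2, 3}; □q there: 2:F, 3:T. ✓
3: successors {1}; □q there: 1:T. ✓
— 2 worlds.

1 and 2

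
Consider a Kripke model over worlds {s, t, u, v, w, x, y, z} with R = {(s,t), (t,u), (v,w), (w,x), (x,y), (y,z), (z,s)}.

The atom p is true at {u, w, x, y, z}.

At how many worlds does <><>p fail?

s: successors {t}; <>p there: t:T. ✓
t: successors {u}; <>p there: u:F. ✗
u: no successors, so <><>p fails. ✗
v: successors {w}; <>p there: w:T. ✓
w: successors {x}; <>p there: x:T. ✓
x: successors {y}; <>p there: y:T. ✓
y: successors {z}; <>p there: z:F. ✗
z: successors {s}; <>p there: s:F. ✗
Satisfying worlds: {s, v, w, x}.
So <><>p fails at the other 4 worlds.

4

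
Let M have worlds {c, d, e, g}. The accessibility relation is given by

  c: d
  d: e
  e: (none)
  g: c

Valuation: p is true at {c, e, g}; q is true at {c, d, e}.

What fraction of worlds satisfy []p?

3/4

c: successors {d}; p there: d:F. ✗
d: successors {e}; p there: e:T. ✓
e: no successors, so []p holds vacuously. ✓
g: successors {c}; p there: c:T. ✓
That's 3 of 4 worlds, so 3/4.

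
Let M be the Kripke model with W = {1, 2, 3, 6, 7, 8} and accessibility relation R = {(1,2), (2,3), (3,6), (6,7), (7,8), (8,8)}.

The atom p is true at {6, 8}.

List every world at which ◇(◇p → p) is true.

1: successors {2}; ◇p → p there: 2:T. ✓
2: successors {3}; ◇p → p there: 3:F. ✗
3: successors {6}; ◇p → p there: 6:T. ✓
6: successors {7}; ◇p → p there: 7:F. ✗
7: successors {8}; ◇p → p there: 8:T. ✓
8: successors {8}; ◇p → p there: 8:T. ✓

{1, 3, 7, 8}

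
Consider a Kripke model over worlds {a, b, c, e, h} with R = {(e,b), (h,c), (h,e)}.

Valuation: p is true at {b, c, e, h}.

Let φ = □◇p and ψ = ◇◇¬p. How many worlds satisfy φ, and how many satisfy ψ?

3 and 0

For □◇p:
a: no successors, so □◇p holds vacuously. ✓
b: no successors, so □◇p holds vacuously. ✓
c: no successors, so □◇p holds vacuously. ✓
e: successors {b}; ◇p there: b:F. ✗
h: successors {c, e}; ◇p there: c:F, e:T. ✗
— 3 worlds.
For ◇◇¬p:
a: no successors, so ◇◇¬p fails. ✗
b: no successors, so ◇◇¬p fails. ✗
c: no successors, so ◇◇¬p fails. ✗
e: successors {b}; ◇¬p there: b:F. ✗
h: successors {c, e}; ◇¬p there: c:F, e:F. ✗
— 0 worlds.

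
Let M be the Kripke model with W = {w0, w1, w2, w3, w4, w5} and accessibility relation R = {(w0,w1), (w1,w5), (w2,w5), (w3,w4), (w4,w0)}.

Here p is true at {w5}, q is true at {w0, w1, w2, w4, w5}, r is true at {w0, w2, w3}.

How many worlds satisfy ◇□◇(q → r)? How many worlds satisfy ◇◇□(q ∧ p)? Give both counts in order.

2 and 2

For ◇□◇(q → r):
w0: successors {w1}; □◇(q → r) there: w1:F. ✗
w1: successors {w5}; □◇(q → r) there: w5:T. ✓
w2: successors {w5}; □◇(q → r) there: w5:T. ✓
w3: successors {w4}; □◇(q → r) there: w4:F. ✗
w4: successors {w0}; □◇(q → r) there: w0:F. ✗
w5: no successors, so ◇□◇(q → r) fails. ✗
— 2 worlds.
For ◇◇□(q ∧ p):
w0: successors {w1}; ◇□(q ∧ p) there: w1:T. ✓
w1: successors {w5}; ◇□(q ∧ p) there: w5:F. ✗
w2: successors {w5}; ◇□(q ∧ p) there: w5:F. ✗
w3: successors {w4}; ◇□(q ∧ p) there: w4:F. ✗
w4: successors {w0}; ◇□(q ∧ p) there: w0:T. ✓
w5: no successors, so ◇◇□(q ∧ p) fails. ✗
— 2 worlds.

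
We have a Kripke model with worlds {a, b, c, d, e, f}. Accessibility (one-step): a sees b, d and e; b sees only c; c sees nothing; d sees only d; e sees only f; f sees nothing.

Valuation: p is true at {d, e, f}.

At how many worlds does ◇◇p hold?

2

a: successors {b, d, e}; ◇p there: b:F, d:T, e:T. ✓
b: successors {c}; ◇p there: c:F. ✗
c: no successors, so ◇◇p fails. ✗
d: successors {d}; ◇p there: d:T. ✓
e: successors {f}; ◇p there: f:F. ✗
f: no successors, so ◇◇p fails. ✗
Satisfying worlds: {a, d}.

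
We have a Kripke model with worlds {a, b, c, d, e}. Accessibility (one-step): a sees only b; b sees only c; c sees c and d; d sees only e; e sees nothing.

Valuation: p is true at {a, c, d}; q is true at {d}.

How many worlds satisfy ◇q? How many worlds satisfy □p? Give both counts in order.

1 and 3

For ◇q:
a: successors {b}; q there: b:F. ✗
b: successors {c}; q there: c:F. ✗
c: successors {c, d}; q there: c:F, d:T. ✓
d: successors {e}; q there: e:F. ✗
e: no successors, so ◇q fails. ✗
— 1 world.
For □p:
a: successors {b}; p there: b:F. ✗
b: successors {c}; p there: c:T. ✓
c: successors {c, d}; p there: c:T, d:T. ✓
d: successors {e}; p there: e:F. ✗
e: no successors, so □p holds vacuously. ✓
— 3 worlds.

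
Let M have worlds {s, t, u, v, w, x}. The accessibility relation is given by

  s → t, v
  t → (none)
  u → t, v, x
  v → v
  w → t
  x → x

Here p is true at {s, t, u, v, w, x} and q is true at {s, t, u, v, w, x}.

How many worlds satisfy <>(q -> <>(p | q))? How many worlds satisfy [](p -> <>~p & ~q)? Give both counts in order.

4 and 1

For <>(q -> <>(p | q)):
s: successors {t, v}; q -> <>(p | q) there: t:F, v:T. ✓
t: no successors, so <>(q -> <>(p | q)) fails. ✗
u: successors {t, v, x}; q -> <>(p | q) there: t:F, v:T, x:T. ✓
v: successors {v}; q -> <>(p | q) there: v:T. ✓
w: successors {t}; q -> <>(p | q) there: t:F. ✗
x: successors {x}; q -> <>(p | q) there: x:T. ✓
— 4 worlds.
For [](p -> <>~p & ~q):
s: successors {t, v}; p -> <>~p & ~q there: t:F, v:F. ✗
t: no successors, so [](p -> <>~p & ~q) holds vacuously. ✓
u: successors {t, v, x}; p -> <>~p & ~q there: t:F, v:F, x:F. ✗
v: successors {v}; p -> <>~p & ~q there: v:F. ✗
w: successors {t}; p -> <>~p & ~q there: t:F. ✗
x: successors {x}; p -> <>~p & ~q there: x:F. ✗
— 1 world.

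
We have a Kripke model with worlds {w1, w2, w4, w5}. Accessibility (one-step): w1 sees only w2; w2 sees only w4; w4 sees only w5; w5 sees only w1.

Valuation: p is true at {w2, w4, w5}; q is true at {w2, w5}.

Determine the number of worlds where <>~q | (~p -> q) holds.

3

w1: <>~q is F, ~p -> q is F. ✗
w2: <>~q is T, ~p -> q is T. ✓
w4: <>~q is F, ~p -> q is T. ✓
w5: <>~q is T, ~p -> q is T. ✓
Satisfying worlds: {w2, w4, w5}.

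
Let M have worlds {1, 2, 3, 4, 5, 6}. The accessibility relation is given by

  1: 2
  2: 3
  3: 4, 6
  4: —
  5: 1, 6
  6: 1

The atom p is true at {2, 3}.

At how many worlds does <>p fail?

4

1: successors {2}; p there: 2:T. ✓
2: successors {3}; p there: 3:T. ✓
3: successors {4, 6}; p there: 4:F, 6:F. ✗
4: no successors, so <>p fails. ✗
5: successors {1, 6}; p there: 1:F, 6:F. ✗
6: successors {1}; p there: 1:F. ✗
Satisfying worlds: {1, 2}.
So <>p fails at the other 4 worlds.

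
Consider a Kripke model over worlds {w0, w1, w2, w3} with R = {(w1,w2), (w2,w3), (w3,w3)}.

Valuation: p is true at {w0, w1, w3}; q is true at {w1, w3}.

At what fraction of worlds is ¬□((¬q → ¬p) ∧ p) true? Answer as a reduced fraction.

1/4

w0: □((¬q → ¬p) ∧ p) is T. ✗
w1: □((¬q → ¬p) ∧ p) is F. ✓
w2: □((¬q → ¬p) ∧ p) is T. ✗
w3: □((¬q → ¬p) ∧ p) is T. ✗
That's 1 of 4 worlds, so 1/4.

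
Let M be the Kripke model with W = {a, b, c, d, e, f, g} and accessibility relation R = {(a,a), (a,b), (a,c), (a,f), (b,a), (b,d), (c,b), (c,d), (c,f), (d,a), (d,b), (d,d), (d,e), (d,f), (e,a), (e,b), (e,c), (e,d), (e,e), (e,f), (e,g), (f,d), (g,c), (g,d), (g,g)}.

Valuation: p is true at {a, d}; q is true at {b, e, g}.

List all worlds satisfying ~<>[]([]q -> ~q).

∅

a: <>[]([]q -> ~q) is T. ✗
b: <>[]([]q -> ~q) is T. ✗
c: <>[]([]q -> ~q) is T. ✗
d: <>[]([]q -> ~q) is T. ✗
e: <>[]([]q -> ~q) is T. ✗
f: <>[]([]q -> ~q) is T. ✗
g: <>[]([]q -> ~q) is T. ✗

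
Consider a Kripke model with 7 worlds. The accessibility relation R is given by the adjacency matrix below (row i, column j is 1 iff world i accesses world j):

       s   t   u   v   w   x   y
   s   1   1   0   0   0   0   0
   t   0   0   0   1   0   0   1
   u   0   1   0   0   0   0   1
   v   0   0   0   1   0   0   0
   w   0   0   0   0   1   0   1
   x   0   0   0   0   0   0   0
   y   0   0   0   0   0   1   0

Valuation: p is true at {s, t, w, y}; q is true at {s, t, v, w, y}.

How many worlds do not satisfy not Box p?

4

s: Box p is T. ✗
t: Box p is F. ✓
u: Box p is T. ✗
v: Box p is F. ✓
w: Box p is T. ✗
x: Box p is T. ✗
y: Box p is F. ✓
Satisfying worlds: {t, v, y}.
So not Box p fails at the other 4 worlds.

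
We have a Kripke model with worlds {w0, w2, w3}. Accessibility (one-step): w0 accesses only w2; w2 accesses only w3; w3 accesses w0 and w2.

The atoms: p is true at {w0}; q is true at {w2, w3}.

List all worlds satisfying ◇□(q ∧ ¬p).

w0: successors {w2}; □(q ∧ ¬p) there: w2:T. ✓
w2: successors {w3}; □(q ∧ ¬p) there: w3:F. ✗
w3: successors {w0, w2}; □(q ∧ ¬p) there: w0:T, w2:T. ✓

{w0, w3}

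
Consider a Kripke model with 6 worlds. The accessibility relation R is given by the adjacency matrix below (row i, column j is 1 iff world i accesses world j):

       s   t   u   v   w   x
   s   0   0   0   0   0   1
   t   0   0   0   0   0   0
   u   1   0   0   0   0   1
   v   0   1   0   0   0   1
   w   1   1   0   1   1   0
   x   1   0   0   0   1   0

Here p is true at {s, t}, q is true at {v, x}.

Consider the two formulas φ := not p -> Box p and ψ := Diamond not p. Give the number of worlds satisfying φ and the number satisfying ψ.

For not p -> Box p:
s: not p is F, Box p is F. ✓
t: not p is F, Box p is T. ✓
u: not p is T, Box p is F. ✗
v: not p is T, Box p is F. ✗
w: not p is T, Box p is F. ✗
x: not p is T, Box p is F. ✗
— 2 worlds.
For Diamond not p:
s: successors {x}; not p there: x:T. ✓
t: no successors, so Diamond not p fails. ✗
u: successors {s, x}; not p there: s:F, x:T. ✓
v: successors {t, x}; not p there: t:F, x:T. ✓
w: successors {s, t, v, w}; not p there: s:F, t:F, v:T, w:T. ✓
x: successors {s, w}; not p there: s:F, w:T. ✓
— 5 worlds.

2 and 5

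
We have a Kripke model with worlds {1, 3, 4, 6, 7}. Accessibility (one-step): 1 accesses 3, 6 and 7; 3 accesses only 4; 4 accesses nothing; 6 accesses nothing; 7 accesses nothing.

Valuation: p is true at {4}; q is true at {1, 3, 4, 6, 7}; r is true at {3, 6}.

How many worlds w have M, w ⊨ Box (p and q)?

4

1: successors {3, 6, 7}; p and q there: 3:F, 6:F, 7:F. ✗
3: successors {4}; p and q there: 4:T. ✓
4: no successors, so Box (p and q) holds vacuously. ✓
6: no successors, so Box (p and q) holds vacuously. ✓
7: no successors, so Box (p and q) holds vacuously. ✓
Satisfying worlds: {3, 4, 6, 7}.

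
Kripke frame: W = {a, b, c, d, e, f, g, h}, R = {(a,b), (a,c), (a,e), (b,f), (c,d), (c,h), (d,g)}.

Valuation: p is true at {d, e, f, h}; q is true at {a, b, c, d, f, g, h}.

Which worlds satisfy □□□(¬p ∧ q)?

{a, b, c, d, e, f, g, h}

a: successors {b, c, e}; □□(¬p ∧ q) there: b:T, c:T, e:T. ✓
b: successors {f}; □□(¬p ∧ q) there: f:T. ✓
c: successors {d, h}; □□(¬p ∧ q) there: d:T, h:T. ✓
d: successors {g}; □□(¬p ∧ q) there: g:T. ✓
e: no successors, so □□□(¬p ∧ q) holds vacuously. ✓
f: no successors, so □□□(¬p ∧ q) holds vacuously. ✓
g: no successors, so □□□(¬p ∧ q) holds vacuously. ✓
h: no successors, so □□□(¬p ∧ q) holds vacuously. ✓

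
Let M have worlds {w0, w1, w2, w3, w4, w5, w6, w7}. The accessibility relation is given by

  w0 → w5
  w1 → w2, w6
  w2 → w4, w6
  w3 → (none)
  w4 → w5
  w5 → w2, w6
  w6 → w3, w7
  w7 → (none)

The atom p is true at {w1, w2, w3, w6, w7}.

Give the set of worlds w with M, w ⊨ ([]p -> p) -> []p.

w0: []p -> p is T, []p is F. ✗
w1: []p -> p is T, []p is T. ✓
w2: []p -> p is T, []p is F. ✗
w3: []p -> p is T, []p is T. ✓
w4: []p -> p is T, []p is F. ✗
w5: []p -> p is F, []p is T. ✓
w6: []p -> p is T, []p is T. ✓
w7: []p -> p is T, []p is T. ✓

{w1, w3, w5, w6, w7}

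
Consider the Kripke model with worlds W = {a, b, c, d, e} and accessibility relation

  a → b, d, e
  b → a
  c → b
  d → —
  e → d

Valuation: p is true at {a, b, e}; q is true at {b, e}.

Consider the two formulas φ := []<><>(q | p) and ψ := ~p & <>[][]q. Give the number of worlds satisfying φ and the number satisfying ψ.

For []<><>(q | p):
a: successors {b, d, e}; <><>(q | p) there: b:T, d:F, e:F. ✗
b: successors {a}; <><>(q | p) there: a:T. ✓
c: successors {b}; <><>(q | p) there: b:T. ✓
d: no successors, so []<><>(q | p) holds vacuously. ✓
e: successors {d}; <><>(q | p) there: d:F. ✗
— 3 worlds.
For ~p & <>[][]q:
a: ~p is F, <>[][]q is T. ✗
b: ~p is F, <>[][]q is F. ✗
c: ~p is T, <>[][]q is F. ✗
d: ~p is T, <>[][]q is F. ✗
e: ~p is F, <>[][]q is T. ✗
— 0 worlds.

3 and 0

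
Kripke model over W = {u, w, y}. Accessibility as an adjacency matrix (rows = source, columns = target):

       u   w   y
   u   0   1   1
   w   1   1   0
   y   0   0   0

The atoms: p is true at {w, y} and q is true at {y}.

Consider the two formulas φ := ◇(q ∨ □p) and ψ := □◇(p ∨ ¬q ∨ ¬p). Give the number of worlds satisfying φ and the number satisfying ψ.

2 and 2

For ◇(q ∨ □p):
u: successors {w, y}; q ∨ □p there: w:F, y:T. ✓
w: successors {u, w}; q ∨ □p there: u:T, w:F. ✓
y: no successors, so ◇(q ∨ □p) fails. ✗
— 2 worlds.
For □◇(p ∨ ¬q ∨ ¬p):
u: successors {w, y}; ◇(p ∨ ¬q ∨ ¬p) there: w:T, y:F. ✗
w: successors {u, w}; ◇(p ∨ ¬q ∨ ¬p) there: u:T, w:T. ✓
y: no successors, so □◇(p ∨ ¬q ∨ ¬p) holds vacuously. ✓
— 2 worlds.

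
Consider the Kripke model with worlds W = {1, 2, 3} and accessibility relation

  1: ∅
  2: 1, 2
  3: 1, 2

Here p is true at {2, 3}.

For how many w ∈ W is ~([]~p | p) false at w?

3

1: []~p | p is T. ✗
2: []~p | p is T. ✗
3: []~p | p is T. ✗
Satisfying worlds: ∅.
So ~([]~p | p) fails at the other 3 worlds.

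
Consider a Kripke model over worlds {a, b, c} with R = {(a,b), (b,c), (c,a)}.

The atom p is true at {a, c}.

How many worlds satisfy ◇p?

2

a: successors {b}; p there: b:F. ✗
b: successors {c}; p there: c:T. ✓
c: successors {a}; p there: a:T. ✓
Satisfying worlds: {b, c}.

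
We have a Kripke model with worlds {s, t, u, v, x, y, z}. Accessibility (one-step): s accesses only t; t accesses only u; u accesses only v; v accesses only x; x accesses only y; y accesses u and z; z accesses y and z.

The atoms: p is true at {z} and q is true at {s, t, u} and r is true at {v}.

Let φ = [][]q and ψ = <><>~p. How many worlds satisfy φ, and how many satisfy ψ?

1 and 7

For [][]q:
s: successors {t}; []q there: t:T. ✓
t: successors {u}; []q there: u:F. ✗
u: successors {v}; []q there: v:F. ✗
v: successors {x}; []q there: x:F. ✗
x: successors {y}; []q there: y:F. ✗
y: successors {u, z}; []q there: u:F, z:F. ✗
z: successors {y, z}; []q there: y:F, z:F. ✗
— 1 world.
For <><>~p:
s: successors {t}; <>~p there: t:T. ✓
t: successors {u}; <>~p there: u:T. ✓
u: successors {v}; <>~p there: v:T. ✓
v: successors {x}; <>~p there: x:T. ✓
x: successors {y}; <>~p there: y:T. ✓
y: successors {u, z}; <>~p there: u:T, z:T. ✓
z: successors {y, z}; <>~p there: y:T, z:T. ✓
— 7 worlds.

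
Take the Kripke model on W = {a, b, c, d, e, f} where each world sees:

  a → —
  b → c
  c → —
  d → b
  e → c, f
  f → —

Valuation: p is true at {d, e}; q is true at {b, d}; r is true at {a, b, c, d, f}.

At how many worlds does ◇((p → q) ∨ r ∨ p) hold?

a: no successors, so ◇((p → q) ∨ r ∨ p) fails. ✗
b: successors {c}; (p → q) ∨ r ∨ p there: c:T. ✓
c: no successors, so ◇((p → q) ∨ r ∨ p) fails. ✗
d: successors {b}; (p → q) ∨ r ∨ p there: b:T. ✓
e: successors {c, f}; (p → q) ∨ r ∨ p there: c:T, f:T. ✓
f: no successors, so ◇((p → q) ∨ r ∨ p) fails. ✗
Satisfying worlds: {b, d, e}.

3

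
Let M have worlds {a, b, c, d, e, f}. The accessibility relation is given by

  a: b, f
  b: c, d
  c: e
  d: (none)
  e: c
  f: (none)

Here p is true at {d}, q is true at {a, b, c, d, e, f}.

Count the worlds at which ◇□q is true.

a: successors {b, f}; □q there: b:T, f:T. ✓
b: successors {c, d}; □q there: c:T, d:T. ✓
c: successors {e}; □q there: e:T. ✓
d: no successors, so ◇□q fails. ✗
e: successors {c}; □q there: c:T. ✓
f: no successors, so ◇□q fails. ✗
Satisfying worlds: {a, b, c, e}.

4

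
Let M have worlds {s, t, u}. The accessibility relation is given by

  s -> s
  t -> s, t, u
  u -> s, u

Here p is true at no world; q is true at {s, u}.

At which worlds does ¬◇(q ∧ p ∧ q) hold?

s: ◇(q ∧ p ∧ q) is F. ✓
t: ◇(q ∧ p ∧ q) is F. ✓
u: ◇(q ∧ p ∧ q) is F. ✓

{s, t, u}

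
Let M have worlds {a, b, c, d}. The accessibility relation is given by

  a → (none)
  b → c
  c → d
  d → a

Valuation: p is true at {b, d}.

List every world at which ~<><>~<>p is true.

{a, d}

a: <><>~<>p is F. ✓
b: <><>~<>p is T. ✗
c: <><>~<>p is T. ✗
d: <><>~<>p is F. ✓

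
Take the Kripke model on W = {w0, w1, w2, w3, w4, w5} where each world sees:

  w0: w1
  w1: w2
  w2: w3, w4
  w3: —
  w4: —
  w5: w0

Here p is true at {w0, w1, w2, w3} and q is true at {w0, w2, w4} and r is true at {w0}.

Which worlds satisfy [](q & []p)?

{w3, w4, w5}

w0: successors {w1}; q & []p there: w1:F. ✗
w1: successors {w2}; q & []p there: w2:F. ✗
w2: successors {w3, w4}; q & []p there: w3:F, w4:T. ✗
w3: no successors, so [](q & []p) holds vacuously. ✓
w4: no successors, so [](q & []p) holds vacuously. ✓
w5: successors {w0}; q & []p there: w0:T. ✓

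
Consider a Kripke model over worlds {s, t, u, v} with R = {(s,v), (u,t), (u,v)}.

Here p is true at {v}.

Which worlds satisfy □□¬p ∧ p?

s: □□¬p is T, p is F. ✗
t: □□¬p is T, p is F. ✗
u: □□¬p is T, p is F. ✗
v: □□¬p is T, p is T. ✓

{v}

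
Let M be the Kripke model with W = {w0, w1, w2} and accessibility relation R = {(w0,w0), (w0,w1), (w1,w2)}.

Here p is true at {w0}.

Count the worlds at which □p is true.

1

w0: successors {w0, w1}; p there: w0:T, w1:F. ✗
w1: successors {w2}; p there: w2:F. ✗
w2: no successors, so □p holds vacuously. ✓
Satisfying worlds: {w2}.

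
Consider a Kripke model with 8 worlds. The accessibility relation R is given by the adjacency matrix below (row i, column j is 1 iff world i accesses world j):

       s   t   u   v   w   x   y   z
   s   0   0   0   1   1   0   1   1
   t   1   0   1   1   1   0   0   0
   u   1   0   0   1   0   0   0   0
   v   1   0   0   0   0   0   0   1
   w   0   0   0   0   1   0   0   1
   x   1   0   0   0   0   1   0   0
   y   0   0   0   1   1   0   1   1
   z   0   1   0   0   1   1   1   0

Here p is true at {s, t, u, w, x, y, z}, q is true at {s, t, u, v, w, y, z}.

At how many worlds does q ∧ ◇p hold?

7

s: q is T, ◇p is T. ✓
t: q is T, ◇p is T. ✓
u: q is T, ◇p is T. ✓
v: q is T, ◇p is T. ✓
w: q is T, ◇p is T. ✓
x: q is F, ◇p is T. ✗
y: q is T, ◇p is T. ✓
z: q is T, ◇p is T. ✓
Satisfying worlds: {s, t, u, v, w, y, z}.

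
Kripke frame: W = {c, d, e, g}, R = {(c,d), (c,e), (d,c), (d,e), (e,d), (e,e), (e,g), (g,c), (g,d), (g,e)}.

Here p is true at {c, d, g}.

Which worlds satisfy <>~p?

{c, d, e, g}

c: successors {d, e}; ~p there: d:F, e:T. ✓
d: successors {c, e}; ~p there: c:F, e:T. ✓
e: successors {d, e, g}; ~p there: d:F, e:T, g:F. ✓
g: successors {c, d, e}; ~p there: c:F, d:F, e:T. ✓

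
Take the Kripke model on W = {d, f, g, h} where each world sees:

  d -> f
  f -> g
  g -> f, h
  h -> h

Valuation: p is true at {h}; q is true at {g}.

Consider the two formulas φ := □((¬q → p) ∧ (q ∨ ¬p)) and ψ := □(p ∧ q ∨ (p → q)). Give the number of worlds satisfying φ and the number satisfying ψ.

1 and 2

For □((¬q → p) ∧ (q ∨ ¬p)):
d: successors {f}; (¬q → p) ∧ (q ∨ ¬p) there: f:F. ✗
f: successors {g}; (¬q → p) ∧ (q ∨ ¬p) there: g:T. ✓
g: successors {f, h}; (¬q → p) ∧ (q ∨ ¬p) there: f:F, h:F. ✗
h: successors {h}; (¬q → p) ∧ (q ∨ ¬p) there: h:F. ✗
— 1 world.
For □(p ∧ q ∨ (p → q)):
d: successors {f}; p ∧ q ∨ (p → q) there: f:T. ✓
f: successors {g}; p ∧ q ∨ (p → q) there: g:T. ✓
g: successors {f, h}; p ∧ q ∨ (p → q) there: f:T, h:F. ✗
h: successors {h}; p ∧ q ∨ (p → q) there: h:F. ✗
— 2 worlds.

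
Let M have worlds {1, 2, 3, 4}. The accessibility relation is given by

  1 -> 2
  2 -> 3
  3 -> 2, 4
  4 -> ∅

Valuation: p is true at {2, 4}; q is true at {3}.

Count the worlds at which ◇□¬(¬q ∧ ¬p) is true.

3

1: successors {2}; □¬(¬q ∧ ¬p) there: 2:T. ✓
2: successors {3}; □¬(¬q ∧ ¬p) there: 3:T. ✓
3: successors {2, 4}; □¬(¬q ∧ ¬p) there: 2:T, 4:T. ✓
4: no successors, so ◇□¬(¬q ∧ ¬p) fails. ✗
Satisfying worlds: {1, 2, 3}.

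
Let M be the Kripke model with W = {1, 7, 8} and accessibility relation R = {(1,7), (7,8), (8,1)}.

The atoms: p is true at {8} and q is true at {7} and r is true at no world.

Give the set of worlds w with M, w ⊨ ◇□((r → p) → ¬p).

{7, 8}

1: successors {7}; □((r → p) → ¬p) there: 7:F. ✗
7: successors {8}; □((r → p) → ¬p) there: 8:T. ✓
8: successors {1}; □((r → p) → ¬p) there: 1:T. ✓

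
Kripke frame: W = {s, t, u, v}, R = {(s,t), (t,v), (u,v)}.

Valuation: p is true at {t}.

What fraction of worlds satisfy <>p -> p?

s: <>p is T, p is F. ✗
t: <>p is F, p is T. ✓
u: <>p is F, p is F. ✓
v: <>p is F, p is F. ✓
That's 3 of 4 worlds, so 3/4.

3/4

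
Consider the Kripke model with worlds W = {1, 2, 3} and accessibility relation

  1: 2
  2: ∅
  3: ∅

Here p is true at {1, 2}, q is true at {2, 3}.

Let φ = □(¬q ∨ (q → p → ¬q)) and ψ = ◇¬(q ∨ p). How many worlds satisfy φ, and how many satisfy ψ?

For □(¬q ∨ (q → p → ¬q)):
1: successors {2}; ¬q ∨ (q → p → ¬q) there: 2:F. ✗
2: no successors, so □(¬q ∨ (q → p → ¬q)) holds vacuously. ✓
3: no successors, so □(¬q ∨ (q → p → ¬q)) holds vacuously. ✓
— 2 worlds.
For ◇¬(q ∨ p):
1: successors {2}; ¬(q ∨ p) there: 2:F. ✗
2: no successors, so ◇¬(q ∨ p) fails. ✗
3: no successors, so ◇¬(q ∨ p) fails. ✗
— 0 worlds.

2 and 0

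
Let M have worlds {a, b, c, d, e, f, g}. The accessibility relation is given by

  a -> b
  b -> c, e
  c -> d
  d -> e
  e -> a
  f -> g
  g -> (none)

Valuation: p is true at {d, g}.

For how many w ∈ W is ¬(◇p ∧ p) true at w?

a: ◇p ∧ p is F. ✓
b: ◇p ∧ p is F. ✓
c: ◇p ∧ p is F. ✓
d: ◇p ∧ p is F. ✓
e: ◇p ∧ p is F. ✓
f: ◇p ∧ p is F. ✓
g: ◇p ∧ p is F. ✓
Satisfying worlds: {a, b, c, d, e, f, g}.

7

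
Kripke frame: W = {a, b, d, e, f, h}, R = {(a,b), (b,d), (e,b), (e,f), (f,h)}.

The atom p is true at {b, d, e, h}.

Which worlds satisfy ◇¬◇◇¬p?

a: successors {b}; ¬◇◇¬p there: b:T. ✓
b: successors {d}; ¬◇◇¬p there: d:T. ✓
d: no successors, so ◇¬◇◇¬p fails. ✗
e: successors {b, f}; ¬◇◇¬p there: b:T, f:T. ✓
f: successors {h}; ¬◇◇¬p there: h:T. ✓
h: no successors, so ◇¬◇◇¬p fails. ✗

{a, b, e, f}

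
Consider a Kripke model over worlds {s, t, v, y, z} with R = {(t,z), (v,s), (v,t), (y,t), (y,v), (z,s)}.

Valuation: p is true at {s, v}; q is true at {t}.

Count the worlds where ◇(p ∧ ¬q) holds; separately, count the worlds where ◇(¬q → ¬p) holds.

For ◇(p ∧ ¬q):
s: no successors, so ◇(p ∧ ¬q) fails. ✗
t: successors {z}; p ∧ ¬q there: z:F. ✗
v: successors {s, t}; p ∧ ¬q there: s:T, t:F. ✓
y: successors {t, v}; p ∧ ¬q there: t:F, v:T. ✓
z: successors {s}; p ∧ ¬q there: s:T. ✓
— 3 worlds.
For ◇(¬q → ¬p):
s: no successors, so ◇(¬q → ¬p) fails. ✗
t: successors {z}; ¬q → ¬p there: z:T. ✓
v: successors {s, t}; ¬q → ¬p there: s:F, t:T. ✓
y: successors {t, v}; ¬q → ¬p there: t:T, v:F. ✓
z: successors {s}; ¬q → ¬p there: s:F. ✗
— 3 worlds.

3 and 3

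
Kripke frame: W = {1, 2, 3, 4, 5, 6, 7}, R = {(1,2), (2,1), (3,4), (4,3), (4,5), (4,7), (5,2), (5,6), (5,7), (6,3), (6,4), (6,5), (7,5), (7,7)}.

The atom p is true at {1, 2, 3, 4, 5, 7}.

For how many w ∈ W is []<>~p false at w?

7

1: successors {2}; <>~p there: 2:F. ✗
2: successors {1}; <>~p there: 1:F. ✗
3: successors {4}; <>~p there: 4:F. ✗
4: successors {3, 5, 7}; <>~p there: 3:F, 5:T, 7:F. ✗
5: successors {2, 6, 7}; <>~p there: 2:F, 6:F, 7:F. ✗
6: successors {3, 4, 5}; <>~p there: 3:F, 4:F, 5:T. ✗
7: successors {5, 7}; <>~p there: 5:T, 7:F. ✗
Satisfying worlds: ∅.
So []<>~p fails at the other 7 worlds.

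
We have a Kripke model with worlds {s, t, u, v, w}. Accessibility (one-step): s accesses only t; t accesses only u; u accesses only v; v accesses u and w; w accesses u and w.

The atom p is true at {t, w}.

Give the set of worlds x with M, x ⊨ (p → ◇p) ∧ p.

s: p → ◇p is T, p is F. ✗
t: p → ◇p is F, p is T. ✗
u: p → ◇p is T, p is F. ✗
v: p → ◇p is T, p is F. ✗
w: p → ◇p is T, p is T. ✓

{w}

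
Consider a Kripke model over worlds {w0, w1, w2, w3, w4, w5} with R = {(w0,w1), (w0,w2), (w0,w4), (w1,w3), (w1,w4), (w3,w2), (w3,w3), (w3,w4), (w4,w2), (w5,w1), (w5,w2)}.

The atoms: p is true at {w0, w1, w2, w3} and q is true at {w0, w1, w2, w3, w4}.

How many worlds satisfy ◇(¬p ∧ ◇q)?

3

w0: successors {w1, w2, w4}; ¬p ∧ ◇q there: w1:F, w2:F, w4:T. ✓
w1: successors {w3, w4}; ¬p ∧ ◇q there: w3:F, w4:T. ✓
w2: no successors, so ◇(¬p ∧ ◇q) fails. ✗
w3: successors {w2, w3, w4}; ¬p ∧ ◇q there: w2:F, w3:F, w4:T. ✓
w4: successors {w2}; ¬p ∧ ◇q there: w2:F. ✗
w5: successors {w1, w2}; ¬p ∧ ◇q there: w1:F, w2:F. ✗
Satisfying worlds: {w0, w1, w3}.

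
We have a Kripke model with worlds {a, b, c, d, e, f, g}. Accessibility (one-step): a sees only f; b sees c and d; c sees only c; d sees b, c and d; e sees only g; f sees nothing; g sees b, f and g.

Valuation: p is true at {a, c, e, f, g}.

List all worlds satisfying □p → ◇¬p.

{b, d, g}

a: □p is T, ◇¬p is F. ✗
b: □p is F, ◇¬p is T. ✓
c: □p is T, ◇¬p is F. ✗
d: □p is F, ◇¬p is T. ✓
e: □p is T, ◇¬p is F. ✗
f: □p is T, ◇¬p is F. ✗
g: □p is F, ◇¬p is T. ✓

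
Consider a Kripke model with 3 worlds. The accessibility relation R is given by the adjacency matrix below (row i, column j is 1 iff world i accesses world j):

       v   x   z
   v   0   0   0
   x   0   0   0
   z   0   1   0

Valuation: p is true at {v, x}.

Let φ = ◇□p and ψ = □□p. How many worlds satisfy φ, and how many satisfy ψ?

For ◇□p:
v: no successors, so ◇□p fails. ✗
x: no successors, so ◇□p fails. ✗
z: successors {x}; □p there: x:T. ✓
— 1 world.
For □□p:
v: no successors, so □□p holds vacuously. ✓
x: no successors, so □□p holds vacuously. ✓
z: successors {x}; □p there: x:T. ✓
— 3 worlds.

1 and 3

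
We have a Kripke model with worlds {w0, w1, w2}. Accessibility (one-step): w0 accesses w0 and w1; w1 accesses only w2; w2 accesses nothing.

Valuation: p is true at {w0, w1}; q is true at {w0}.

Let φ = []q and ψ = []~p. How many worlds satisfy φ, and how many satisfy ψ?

1 and 2

For []q:
w0: successors {w0, w1}; q there: w0:T, w1:F. ✗
w1: successors {w2}; q there: w2:F. ✗
w2: no successors, so []q holds vacuously. ✓
— 1 world.
For []~p:
w0: successors {w0, w1}; ~p there: w0:F, w1:F. ✗
w1: successors {w2}; ~p there: w2:T. ✓
w2: no successors, so []~p holds vacuously. ✓
— 2 worlds.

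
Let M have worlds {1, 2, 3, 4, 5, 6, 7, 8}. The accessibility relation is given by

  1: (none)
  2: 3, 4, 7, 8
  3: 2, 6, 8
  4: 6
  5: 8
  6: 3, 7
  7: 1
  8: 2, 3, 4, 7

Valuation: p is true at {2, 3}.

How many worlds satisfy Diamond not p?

7

1: no successors, so Diamond not p fails. ✗
2: successors {3, 4, 7, 8}; not p there: 3:F, 4:T, 7:T, 8:T. ✓
3: successors {2, 6, 8}; not p there: 2:F, 6:T, 8:T. ✓
4: successors {6}; not p there: 6:T. ✓
5: successors {8}; not p there: 8:T. ✓
6: successors {3, 7}; not p there: 3:F, 7:T. ✓
7: successors {1}; not p there: 1:T. ✓
8: successors {2, 3, 4, 7}; not p there: 2:F, 3:F, 4:T, 7:T. ✓
Satisfying worlds: {2, 3, 4, 5, 6, 7, 8}.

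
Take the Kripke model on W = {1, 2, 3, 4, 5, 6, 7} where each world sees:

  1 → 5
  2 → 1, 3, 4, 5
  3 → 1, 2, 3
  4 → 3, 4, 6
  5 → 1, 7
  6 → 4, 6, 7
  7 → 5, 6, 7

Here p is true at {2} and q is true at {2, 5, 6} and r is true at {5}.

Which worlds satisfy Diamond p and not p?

{3}

1: Diamond p is F, not p is T. ✗
2: Diamond p is F, not p is F. ✗
3: Diamond p is T, not p is T. ✓
4: Diamond p is F, not p is T. ✗
5: Diamond p is F, not p is T. ✗
6: Diamond p is F, not p is T. ✗
7: Diamond p is F, not p is T. ✗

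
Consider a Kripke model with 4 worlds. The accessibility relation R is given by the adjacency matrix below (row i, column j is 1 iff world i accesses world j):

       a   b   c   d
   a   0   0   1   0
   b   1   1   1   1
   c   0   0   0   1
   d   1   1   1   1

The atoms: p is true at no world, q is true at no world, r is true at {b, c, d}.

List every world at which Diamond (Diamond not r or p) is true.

{b, c, d}

a: successors {c}; Diamond not r or p there: c:F. ✗
b: successors {a, b, c, d}; Diamond not r or p there: a:F, b:T, c:F, d:T. ✓
c: successors {d}; Diamond not r or p there: d:T. ✓
d: successors {a, b, c, d}; Diamond not r or p there: a:F, b:T, c:F, d:T. ✓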